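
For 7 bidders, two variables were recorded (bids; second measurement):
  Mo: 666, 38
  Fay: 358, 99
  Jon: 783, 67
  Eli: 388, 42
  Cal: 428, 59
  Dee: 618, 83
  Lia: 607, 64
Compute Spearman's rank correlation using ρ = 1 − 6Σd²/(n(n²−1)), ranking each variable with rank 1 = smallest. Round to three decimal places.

-0.179

Ranks of variable 1: 6, 1, 7, 2, 3, 5, 4
Ranks of variable 2: 1, 7, 5, 2, 3, 6, 4
d = r₁ − r₂: 5, -6, 2, 0, 0, -1, 0
d²: 25, 36, 4, 0, 0, 1, 0; Σd² = 66
ρ = 1 − 6·66/(7·48) = 1 − 396/336 = -0.179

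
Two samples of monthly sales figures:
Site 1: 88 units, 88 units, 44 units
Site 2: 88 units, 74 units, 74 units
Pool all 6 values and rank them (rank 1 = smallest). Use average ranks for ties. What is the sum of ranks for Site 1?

Sorted (ascending): 44, 74, 74, 88, 88, 88
The 2 values of 74 occupy positions 2–3 → average rank (2+3)/2 = 2.5.
The 3 values of 88 occupy positions 4–6 → average rank 5.
Site 1 values → pooled ranks: 88→5, 88→5, 44→1
Rank sum = 5 + 5 + 1 = 11

11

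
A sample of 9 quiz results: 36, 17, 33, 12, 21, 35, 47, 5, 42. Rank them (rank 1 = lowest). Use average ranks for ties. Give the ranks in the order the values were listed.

7, 3, 5, 2, 4, 6, 9, 1, 8

Sorted (ascending): 5, 12, 17, 21, 33, 35, 36, 42, 47
No ties — each value takes its position as its rank.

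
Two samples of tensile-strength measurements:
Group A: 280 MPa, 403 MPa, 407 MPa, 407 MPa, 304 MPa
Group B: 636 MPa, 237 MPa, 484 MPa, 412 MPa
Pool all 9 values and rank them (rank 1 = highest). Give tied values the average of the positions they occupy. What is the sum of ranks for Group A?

Sorted (descending): 636, 484, 412, 407, 407, 403, 304, 280, 237
The 2 values of 407 occupy positions 4–5 → average rank (4+5)/2 = 4.5.
Group A values → pooled ranks: 280→8, 403→6, 407→4.5, 407→4.5, 304→7
Rank sum = 8 + 6 + 4.5 + 4.5 + 7 = 30

30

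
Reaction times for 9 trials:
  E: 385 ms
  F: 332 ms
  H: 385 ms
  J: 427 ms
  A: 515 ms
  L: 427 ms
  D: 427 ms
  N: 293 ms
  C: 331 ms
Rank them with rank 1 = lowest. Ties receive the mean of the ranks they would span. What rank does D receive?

7

Sorted (ascending): 293, 331, 332, 385, 385, 427, 427, 427, 515
The 2 values of 385 occupy positions 4–5 → average rank (4+5)/2 = 4.5.
The 3 values of 427 occupy positions 6–8 → average rank 7.
D has value 427 ms → rank 7.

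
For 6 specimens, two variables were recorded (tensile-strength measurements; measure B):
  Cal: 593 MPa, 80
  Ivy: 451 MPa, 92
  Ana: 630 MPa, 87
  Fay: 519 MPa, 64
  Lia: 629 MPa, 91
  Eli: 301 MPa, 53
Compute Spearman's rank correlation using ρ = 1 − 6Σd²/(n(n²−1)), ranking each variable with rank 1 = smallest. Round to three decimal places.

0.371

Ranks of variable 1: 4, 2, 6, 3, 5, 1
Ranks of variable 2: 3, 6, 4, 2, 5, 1
d = r₁ − r₂: 1, -4, 2, 1, 0, 0
d²: 1, 16, 4, 1, 0, 0; Σd² = 22
ρ = 1 − 6·22/(6·35) = 1 − 132/210 = 0.371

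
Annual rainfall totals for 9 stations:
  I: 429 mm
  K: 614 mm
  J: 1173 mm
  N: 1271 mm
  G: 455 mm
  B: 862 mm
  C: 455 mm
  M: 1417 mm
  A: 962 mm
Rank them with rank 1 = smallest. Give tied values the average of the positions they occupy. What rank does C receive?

2.5

Sorted (ascending): 429, 455, 455, 614, 862, 962, 1173, 1271, 1417
The 2 values of 455 occupy positions 2–3 → average rank (2+3)/2 = 2.5.
C has value 455 mm → rank 2.5.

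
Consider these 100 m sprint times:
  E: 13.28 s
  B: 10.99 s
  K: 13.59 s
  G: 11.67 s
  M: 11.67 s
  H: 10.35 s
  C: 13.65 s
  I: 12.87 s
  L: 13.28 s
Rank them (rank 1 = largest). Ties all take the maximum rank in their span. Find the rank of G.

7

Sorted (descending): 13.65, 13.59, 13.28, 13.28, 12.87, 11.67, 11.67, 10.99, 10.35
The 2 values of 13.28 occupy positions 3–4 → each gets rank 4.
The 2 values of 11.67 occupy positions 6–7 → each gets rank 7.
G has value 11.67 s → rank 7.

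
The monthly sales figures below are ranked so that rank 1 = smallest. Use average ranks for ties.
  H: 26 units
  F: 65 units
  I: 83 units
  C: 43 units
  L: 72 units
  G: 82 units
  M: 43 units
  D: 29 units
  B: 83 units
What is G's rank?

Sorted (ascending): 26, 29, 43, 43, 65, 72, 82, 83, 83
The 2 values of 43 occupy positions 3–4 → average rank (3+4)/2 = 3.5.
The 2 values of 83 occupy positions 8–9 → average rank (8+9)/2 = 8.5.
G has value 82 units → rank 7.

7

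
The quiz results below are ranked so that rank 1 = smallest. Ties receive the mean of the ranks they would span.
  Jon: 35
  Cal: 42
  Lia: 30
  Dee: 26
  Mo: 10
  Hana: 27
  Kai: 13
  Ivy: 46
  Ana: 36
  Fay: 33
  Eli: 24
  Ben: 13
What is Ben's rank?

2.5

Sorted (ascending): 10, 13, 13, 24, 26, 27, 30, 33, 35, 36, 42, 46
The 2 values of 13 occupy positions 2–3 → average rank (2+3)/2 = 2.5.
Ben has value 13 → rank 2.5.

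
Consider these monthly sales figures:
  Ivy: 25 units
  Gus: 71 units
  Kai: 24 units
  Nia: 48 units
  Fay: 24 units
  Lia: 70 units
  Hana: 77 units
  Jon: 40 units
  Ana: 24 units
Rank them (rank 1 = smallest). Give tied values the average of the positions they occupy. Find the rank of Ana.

2

Sorted (ascending): 24, 24, 24, 25, 40, 48, 70, 71, 77
The 3 values of 24 occupy positions 1–3 → average rank 2.
Ana has value 24 units → rank 2.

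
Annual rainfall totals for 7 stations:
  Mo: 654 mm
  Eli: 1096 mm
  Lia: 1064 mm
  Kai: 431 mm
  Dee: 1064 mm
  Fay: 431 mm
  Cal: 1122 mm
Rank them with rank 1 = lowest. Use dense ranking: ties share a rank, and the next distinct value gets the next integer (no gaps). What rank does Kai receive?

1

Sorted (ascending): 431, 431, 654, 1064, 1064, 1096, 1122
The 2 values of 431 share dense rank 1.
The 2 values of 1064 share dense rank 3.
Remaining distinct values take the next consecutive integers.
Kai has value 431 mm → rank 1.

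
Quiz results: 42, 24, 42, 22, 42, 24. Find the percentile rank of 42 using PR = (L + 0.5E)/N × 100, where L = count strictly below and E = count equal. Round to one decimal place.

N = 6.
Strictly below 42: 3. Equal to 42: 3.
PR = (3 + 0.5·3)/6 × 100 = 75.0

75.0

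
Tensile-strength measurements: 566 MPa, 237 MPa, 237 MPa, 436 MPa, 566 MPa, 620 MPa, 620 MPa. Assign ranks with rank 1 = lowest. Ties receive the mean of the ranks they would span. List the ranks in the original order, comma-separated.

Sorted (ascending): 237, 237, 436, 566, 566, 620, 620
The 2 values of 237 occupy positions 1–2 → average rank (1+2)/2 = 1.5.
The 2 values of 566 occupy positions 4–5 → average rank (4+5)/2 = 4.5.
The 2 values of 620 occupy positions 6–7 → average rank (6+7)/2 = 6.5.

4.5, 1.5, 1.5, 3, 4.5, 6.5, 6.5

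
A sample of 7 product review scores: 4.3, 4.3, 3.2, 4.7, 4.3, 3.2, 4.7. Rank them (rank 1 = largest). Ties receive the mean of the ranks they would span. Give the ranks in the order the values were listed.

Sorted (descending): 4.7, 4.7, 4.3, 4.3, 4.3, 3.2, 3.2
The 2 values of 4.7 occupy positions 1–2 → average rank (1+2)/2 = 1.5.
The 3 values of 4.3 occupy positions 3–5 → average rank 4.
The 2 values of 3.2 occupy positions 6–7 → average rank (6+7)/2 = 6.5.

4, 4, 6.5, 1.5, 4, 6.5, 1.5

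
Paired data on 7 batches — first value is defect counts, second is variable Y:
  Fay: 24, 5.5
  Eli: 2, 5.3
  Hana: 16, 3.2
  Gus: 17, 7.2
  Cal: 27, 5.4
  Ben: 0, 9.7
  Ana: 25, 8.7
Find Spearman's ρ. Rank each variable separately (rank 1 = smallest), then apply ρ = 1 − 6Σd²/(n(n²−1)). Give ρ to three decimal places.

-0.036

Ranks of variable 1: 5, 2, 3, 4, 7, 1, 6
Ranks of variable 2: 4, 2, 1, 5, 3, 7, 6
d = r₁ − r₂: 1, 0, 2, -1, 4, -6, 0
d²: 1, 0, 4, 1, 16, 36, 0; Σd² = 58
ρ = 1 − 6·58/(7·48) = 1 − 348/336 = -0.036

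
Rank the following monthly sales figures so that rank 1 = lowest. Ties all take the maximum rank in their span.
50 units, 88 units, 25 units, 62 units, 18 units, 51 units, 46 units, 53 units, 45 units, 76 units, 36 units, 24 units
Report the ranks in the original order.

7, 12, 3, 10, 1, 8, 6, 9, 5, 11, 4, 2

Sorted (ascending): 18, 24, 25, 36, 45, 46, 50, 51, 53, 62, 76, 88
No ties — each value takes its position as its rank.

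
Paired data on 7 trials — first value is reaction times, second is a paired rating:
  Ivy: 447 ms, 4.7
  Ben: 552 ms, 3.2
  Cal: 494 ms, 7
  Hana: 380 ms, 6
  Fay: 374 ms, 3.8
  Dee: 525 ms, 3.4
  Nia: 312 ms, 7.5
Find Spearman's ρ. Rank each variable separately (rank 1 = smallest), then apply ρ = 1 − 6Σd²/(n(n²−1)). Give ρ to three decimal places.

-0.679

Ranks of variable 1: 4, 7, 5, 3, 2, 6, 1
Ranks of variable 2: 4, 1, 6, 5, 3, 2, 7
d = r₁ − r₂: 0, 6, -1, -2, -1, 4, -6
d²: 0, 36, 1, 4, 1, 16, 36; Σd² = 94
ρ = 1 − 6·94/(7·48) = 1 − 564/336 = -0.679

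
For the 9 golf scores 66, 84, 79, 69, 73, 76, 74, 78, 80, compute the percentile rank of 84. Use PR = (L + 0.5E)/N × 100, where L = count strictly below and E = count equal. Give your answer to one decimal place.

N = 9.
Strictly below 84: 8. Equal to 84: 1.
PR = (8 + 0.5·1)/9 × 100 = 94.4

94.4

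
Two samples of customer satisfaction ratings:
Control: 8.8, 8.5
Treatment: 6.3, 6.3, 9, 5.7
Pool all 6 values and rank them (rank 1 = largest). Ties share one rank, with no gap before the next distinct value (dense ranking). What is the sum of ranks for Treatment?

Sorted (descending): 9, 8.8, 8.5, 6.3, 6.3, 5.7
The 2 values of 6.3 share dense rank 4.
Remaining distinct values take the next consecutive integers.
Treatment values → pooled ranks: 6.3→4, 6.3→4, 9→1, 5.7→5
Rank sum = 4 + 4 + 1 + 5 = 14

14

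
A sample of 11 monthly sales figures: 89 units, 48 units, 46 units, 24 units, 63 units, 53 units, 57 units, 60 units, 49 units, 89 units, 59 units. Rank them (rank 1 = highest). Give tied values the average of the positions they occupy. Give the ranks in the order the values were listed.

Sorted (descending): 89, 89, 63, 60, 59, 57, 53, 49, 48, 46, 24
The 2 values of 89 occupy positions 1–2 → average rank (1+2)/2 = 1.5.

1.5, 9, 10, 11, 3, 7, 6, 4, 8, 1.5, 5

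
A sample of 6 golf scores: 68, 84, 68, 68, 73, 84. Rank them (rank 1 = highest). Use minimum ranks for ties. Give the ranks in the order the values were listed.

4, 1, 4, 4, 3, 1

Sorted (descending): 84, 84, 73, 68, 68, 68
The 2 values of 84 occupy positions 1–2 → each gets rank 1.
The 3 values of 68 occupy positions 4–6 → each gets rank 4.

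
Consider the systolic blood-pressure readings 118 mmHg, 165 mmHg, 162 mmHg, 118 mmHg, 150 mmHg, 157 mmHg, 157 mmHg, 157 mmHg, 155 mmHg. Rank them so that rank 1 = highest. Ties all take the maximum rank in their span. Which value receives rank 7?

Sorted (descending): 165, 162, 157, 157, 157, 155, 150, 118, 118
The 3 values of 157 occupy positions 3–5 → each gets rank 5.
The 2 values of 118 occupy positions 8–9 → each gets rank 9.
Rank 7 → value 150.

150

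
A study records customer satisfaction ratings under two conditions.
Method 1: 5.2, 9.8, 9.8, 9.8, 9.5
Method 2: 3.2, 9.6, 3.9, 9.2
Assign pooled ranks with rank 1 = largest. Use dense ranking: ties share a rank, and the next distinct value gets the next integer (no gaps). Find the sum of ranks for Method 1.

Sorted (descending): 9.8, 9.8, 9.8, 9.6, 9.5, 9.2, 5.2, 3.9, 3.2
The 3 values of 9.8 share dense rank 1.
Remaining distinct values take the next consecutive integers.
Method 1 values → pooled ranks: 5.2→5, 9.8→1, 9.8→1, 9.8→1, 9.5→3
Rank sum = 5 + 1 + 1 + 1 + 3 = 11

11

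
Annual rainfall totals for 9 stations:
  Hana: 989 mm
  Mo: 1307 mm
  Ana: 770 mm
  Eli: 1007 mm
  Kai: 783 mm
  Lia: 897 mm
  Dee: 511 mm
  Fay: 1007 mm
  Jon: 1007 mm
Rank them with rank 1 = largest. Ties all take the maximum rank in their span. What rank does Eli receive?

Sorted (descending): 1307, 1007, 1007, 1007, 989, 897, 783, 770, 511
The 3 values of 1007 occupy positions 2–4 → each gets rank 4.
Eli has value 1007 mm → rank 4.

4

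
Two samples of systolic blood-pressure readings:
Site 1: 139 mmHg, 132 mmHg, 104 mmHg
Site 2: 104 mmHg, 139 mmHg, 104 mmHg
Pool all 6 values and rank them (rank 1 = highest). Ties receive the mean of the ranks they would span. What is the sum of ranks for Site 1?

9.5

Sorted (descending): 139, 139, 132, 104, 104, 104
The 2 values of 139 occupy positions 1–2 → average rank (1+2)/2 = 1.5.
The 3 values of 104 occupy positions 4–6 → average rank 5.
Site 1 values → pooled ranks: 139→1.5, 132→3, 104→5
Rank sum = 1.5 + 3 + 5 = 9.5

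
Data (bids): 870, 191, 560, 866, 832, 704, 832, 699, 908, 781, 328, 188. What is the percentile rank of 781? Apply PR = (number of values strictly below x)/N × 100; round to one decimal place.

50.0

N = 12.
Strictly below 781: 6. Equal to 781: 1.
PR = 6/12 × 100 = 50.0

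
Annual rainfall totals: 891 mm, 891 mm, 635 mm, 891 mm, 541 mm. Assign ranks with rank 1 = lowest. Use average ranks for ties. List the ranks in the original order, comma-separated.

4, 4, 2, 4, 1

Sorted (ascending): 541, 635, 891, 891, 891
The 3 values of 891 occupy positions 3–5 → average rank 4.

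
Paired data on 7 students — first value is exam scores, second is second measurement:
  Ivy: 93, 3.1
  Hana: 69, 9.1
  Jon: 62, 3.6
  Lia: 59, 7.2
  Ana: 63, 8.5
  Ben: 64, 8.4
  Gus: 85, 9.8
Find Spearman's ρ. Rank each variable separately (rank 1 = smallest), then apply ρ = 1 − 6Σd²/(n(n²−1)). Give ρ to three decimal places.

0.179

Ranks of variable 1: 7, 5, 2, 1, 3, 4, 6
Ranks of variable 2: 1, 6, 2, 3, 5, 4, 7
d = r₁ − r₂: 6, -1, 0, -2, -2, 0, -1
d²: 36, 1, 0, 4, 4, 0, 1; Σd² = 46
ρ = 1 − 6·46/(7·48) = 1 − 276/336 = 0.179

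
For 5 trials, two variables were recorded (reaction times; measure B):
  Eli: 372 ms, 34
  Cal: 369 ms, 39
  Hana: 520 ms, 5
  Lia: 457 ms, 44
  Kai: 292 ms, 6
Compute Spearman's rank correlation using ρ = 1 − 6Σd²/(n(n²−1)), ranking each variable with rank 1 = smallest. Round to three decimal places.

Ranks of variable 1: 3, 2, 5, 4, 1
Ranks of variable 2: 3, 4, 1, 5, 2
d = r₁ − r₂: 0, -2, 4, -1, -1
d²: 0, 4, 16, 1, 1; Σd² = 22
ρ = 1 − 6·22/(5·24) = 1 − 132/120 = -0.100

-0.100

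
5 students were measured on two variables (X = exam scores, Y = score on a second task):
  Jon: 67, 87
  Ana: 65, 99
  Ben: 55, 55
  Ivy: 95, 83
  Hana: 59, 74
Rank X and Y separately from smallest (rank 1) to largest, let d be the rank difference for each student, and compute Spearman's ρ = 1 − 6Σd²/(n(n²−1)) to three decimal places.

Ranks of variable 1: 4, 3, 1, 5, 2
Ranks of variable 2: 4, 5, 1, 3, 2
d = r₁ − r₂: 0, -2, 0, 2, 0
d²: 0, 4, 0, 4, 0; Σd² = 8
ρ = 1 − 6·8/(5·24) = 1 − 48/120 = 0.600

0.600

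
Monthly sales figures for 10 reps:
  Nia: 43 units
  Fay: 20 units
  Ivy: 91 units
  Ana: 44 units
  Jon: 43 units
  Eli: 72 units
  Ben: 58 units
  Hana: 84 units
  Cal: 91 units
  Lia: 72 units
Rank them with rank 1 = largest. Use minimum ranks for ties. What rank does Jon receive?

8

Sorted (descending): 91, 91, 84, 72, 72, 58, 44, 43, 43, 20
The 2 values of 91 occupy positions 1–2 → each gets rank 1.
The 2 values of 72 occupy positions 4–5 → each gets rank 4.
The 2 values of 43 occupy positions 8–9 → each gets rank 8.
Jon has value 43 units → rank 8.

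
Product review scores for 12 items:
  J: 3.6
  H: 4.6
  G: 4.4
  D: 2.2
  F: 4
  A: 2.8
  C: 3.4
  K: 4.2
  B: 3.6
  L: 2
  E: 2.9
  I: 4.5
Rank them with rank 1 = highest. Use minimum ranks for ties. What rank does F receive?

5

Sorted (descending): 4.6, 4.5, 4.4, 4.2, 4, 3.6, 3.6, 3.4, 2.9, 2.8, 2.2, 2
The 2 values of 3.6 occupy positions 6–7 → each gets rank 6.
F has value 4 → rank 5.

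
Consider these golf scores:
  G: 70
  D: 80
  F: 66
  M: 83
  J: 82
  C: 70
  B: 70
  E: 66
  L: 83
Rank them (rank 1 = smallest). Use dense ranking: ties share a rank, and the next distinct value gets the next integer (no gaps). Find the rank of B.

Sorted (ascending): 66, 66, 70, 70, 70, 80, 82, 83, 83
The 2 values of 66 share dense rank 1.
The 3 values of 70 share dense rank 2.
The 2 values of 83 share dense rank 5.
Remaining distinct values take the next consecutive integers.
B has value 70 → rank 2.

2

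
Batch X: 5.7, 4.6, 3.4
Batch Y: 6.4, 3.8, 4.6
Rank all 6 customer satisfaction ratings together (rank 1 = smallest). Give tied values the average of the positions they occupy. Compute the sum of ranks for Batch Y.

11.5

Sorted (ascending): 3.4, 3.8, 4.6, 4.6, 5.7, 6.4
The 2 values of 4.6 occupy positions 3–4 → average rank (3+4)/2 = 3.5.
Batch Y values → pooled ranks: 6.4→6, 3.8→2, 4.6→3.5
Rank sum = 6 + 2 + 3.5 = 11.5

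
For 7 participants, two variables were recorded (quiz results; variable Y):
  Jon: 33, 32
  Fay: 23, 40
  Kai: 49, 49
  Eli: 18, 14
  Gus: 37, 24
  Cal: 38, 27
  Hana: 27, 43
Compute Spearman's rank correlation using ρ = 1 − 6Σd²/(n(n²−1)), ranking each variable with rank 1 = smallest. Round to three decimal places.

0.357

Ranks of variable 1: 4, 2, 7, 1, 5, 6, 3
Ranks of variable 2: 4, 5, 7, 1, 2, 3, 6
d = r₁ − r₂: 0, -3, 0, 0, 3, 3, -3
d²: 0, 9, 0, 0, 9, 9, 9; Σd² = 36
ρ = 1 − 6·36/(7·48) = 1 − 216/336 = 0.357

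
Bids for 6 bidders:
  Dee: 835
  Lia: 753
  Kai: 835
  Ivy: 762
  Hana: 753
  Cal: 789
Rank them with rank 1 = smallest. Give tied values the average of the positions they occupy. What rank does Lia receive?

Sorted (ascending): 753, 753, 762, 789, 835, 835
The 2 values of 753 occupy positions 1–2 → average rank (1+2)/2 = 1.5.
The 2 values of 835 occupy positions 5–6 → average rank (5+6)/2 = 5.5.
Lia has value 753 → rank 1.5.

1.5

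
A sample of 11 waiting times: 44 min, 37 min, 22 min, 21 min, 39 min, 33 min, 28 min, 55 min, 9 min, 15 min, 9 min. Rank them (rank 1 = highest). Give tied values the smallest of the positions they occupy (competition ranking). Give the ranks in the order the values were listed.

2, 4, 7, 8, 3, 5, 6, 1, 10, 9, 10

Sorted (descending): 55, 44, 39, 37, 33, 28, 22, 21, 15, 9, 9
The 2 values of 9 occupy positions 10–11 → each gets rank 10.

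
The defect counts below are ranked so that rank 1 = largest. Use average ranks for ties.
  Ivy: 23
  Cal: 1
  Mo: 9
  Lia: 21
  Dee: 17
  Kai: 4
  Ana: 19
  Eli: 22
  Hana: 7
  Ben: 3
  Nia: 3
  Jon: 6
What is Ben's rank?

10.5

Sorted (descending): 23, 22, 21, 19, 17, 9, 7, 6, 4, 3, 3, 1
The 2 values of 3 occupy positions 10–11 → average rank (10+11)/2 = 10.5.
Ben has value 3 → rank 10.5.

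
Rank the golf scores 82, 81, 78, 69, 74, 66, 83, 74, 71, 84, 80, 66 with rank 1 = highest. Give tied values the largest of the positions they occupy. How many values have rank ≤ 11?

10

Sorted (descending): 84, 83, 82, 81, 80, 78, 74, 74, 71, 69, 66, 66
The 2 values of 74 occupy positions 7–8 → each gets rank 8.
The 2 values of 66 occupy positions 11–12 → each gets rank 12.
Ranks ≤ 11: {1, 2, 3, 4, 5, 6, 8, 8, 9, 10} → 10 values.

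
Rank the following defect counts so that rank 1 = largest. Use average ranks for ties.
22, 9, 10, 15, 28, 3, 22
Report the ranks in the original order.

2.5, 6, 5, 4, 1, 7, 2.5

Sorted (descending): 28, 22, 22, 15, 10, 9, 3
The 2 values of 22 occupy positions 2–3 → average rank (2+3)/2 = 2.5.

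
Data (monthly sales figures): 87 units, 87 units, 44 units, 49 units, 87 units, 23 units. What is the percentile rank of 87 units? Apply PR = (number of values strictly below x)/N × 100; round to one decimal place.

50.0

N = 6.
Strictly below 87: 3. Equal to 87: 3.
PR = 3/6 × 100 = 50.0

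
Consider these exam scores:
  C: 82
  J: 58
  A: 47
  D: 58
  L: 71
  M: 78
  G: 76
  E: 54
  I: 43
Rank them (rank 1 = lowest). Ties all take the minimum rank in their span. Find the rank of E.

Sorted (ascending): 43, 47, 54, 58, 58, 71, 76, 78, 82
The 2 values of 58 occupy positions 4–5 → each gets rank 4.
E has value 54 → rank 3.

3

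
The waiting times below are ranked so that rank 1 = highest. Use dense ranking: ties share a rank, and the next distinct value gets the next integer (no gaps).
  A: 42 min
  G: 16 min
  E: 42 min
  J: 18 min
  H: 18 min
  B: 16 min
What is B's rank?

3

Sorted (descending): 42, 42, 18, 18, 16, 16
The 2 values of 42 share dense rank 1.
The 2 values of 18 share dense rank 2.
The 2 values of 16 share dense rank 3.
B has value 16 min → rank 3.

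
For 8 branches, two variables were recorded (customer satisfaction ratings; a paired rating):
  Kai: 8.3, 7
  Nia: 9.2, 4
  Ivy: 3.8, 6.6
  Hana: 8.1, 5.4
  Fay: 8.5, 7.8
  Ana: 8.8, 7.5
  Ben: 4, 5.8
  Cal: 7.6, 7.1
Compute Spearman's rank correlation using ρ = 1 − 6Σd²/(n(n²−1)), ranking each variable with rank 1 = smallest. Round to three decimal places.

Ranks of variable 1: 5, 8, 1, 4, 6, 7, 2, 3
Ranks of variable 2: 5, 1, 4, 2, 8, 7, 3, 6
d = r₁ − r₂: 0, 7, -3, 2, -2, 0, -1, -3
d²: 0, 49, 9, 4, 4, 0, 1, 9; Σd² = 76
ρ = 1 − 6·76/(8·63) = 1 − 456/504 = 0.095

0.095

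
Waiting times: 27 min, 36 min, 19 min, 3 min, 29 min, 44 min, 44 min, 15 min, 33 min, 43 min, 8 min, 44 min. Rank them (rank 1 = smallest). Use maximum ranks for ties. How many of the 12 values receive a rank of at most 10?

Sorted (ascending): 3, 8, 15, 19, 27, 29, 33, 36, 43, 44, 44, 44
The 3 values of 44 occupy positions 10–12 → each gets rank 12.
Ranks ≤ 10: {1, 2, 3, 4, 5, 6, 7, 8, 9} → 9 values.

9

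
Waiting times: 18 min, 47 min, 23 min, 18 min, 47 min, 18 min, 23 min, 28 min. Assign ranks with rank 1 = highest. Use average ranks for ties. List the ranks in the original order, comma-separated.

7, 1.5, 4.5, 7, 1.5, 7, 4.5, 3

Sorted (descending): 47, 47, 28, 23, 23, 18, 18, 18
The 2 values of 47 occupy positions 1–2 → average rank (1+2)/2 = 1.5.
The 2 values of 23 occupy positions 4–5 → average rank (4+5)/2 = 4.5.
The 3 values of 18 occupy positions 6–8 → average rank 7.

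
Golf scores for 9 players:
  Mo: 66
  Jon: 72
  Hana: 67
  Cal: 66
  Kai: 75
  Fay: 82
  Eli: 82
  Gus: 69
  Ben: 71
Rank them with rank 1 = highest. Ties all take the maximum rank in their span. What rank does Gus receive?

6

Sorted (descending): 82, 82, 75, 72, 71, 69, 67, 66, 66
The 2 values of 82 occupy positions 1–2 → each gets rank 2.
The 2 values of 66 occupy positions 8–9 → each gets rank 9.
Gus has value 69 → rank 6.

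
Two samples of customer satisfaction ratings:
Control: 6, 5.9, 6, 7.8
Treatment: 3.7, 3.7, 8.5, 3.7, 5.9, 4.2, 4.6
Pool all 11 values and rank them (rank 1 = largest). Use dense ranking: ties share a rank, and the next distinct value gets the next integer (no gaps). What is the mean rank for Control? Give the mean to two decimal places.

Sorted (descending): 8.5, 7.8, 6, 6, 5.9, 5.9, 4.6, 4.2, 3.7, 3.7, 3.7
The 2 values of 6 share dense rank 3.
The 2 values of 5.9 share dense rank 4.
The 3 values of 3.7 share dense rank 7.
Remaining distinct values take the next consecutive integers.
Control values → pooled ranks: 6→3, 5.9→4, 6→3, 7.8→2
Mean rank = (3 + 4 + 3 + 2) / 4 = 3.00

3.00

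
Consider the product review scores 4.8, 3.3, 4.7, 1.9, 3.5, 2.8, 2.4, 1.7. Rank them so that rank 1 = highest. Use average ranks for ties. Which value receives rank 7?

1.9

Sorted (descending): 4.8, 4.7, 3.5, 3.3, 2.8, 2.4, 1.9, 1.7
No ties — each value takes its position as its rank.
Rank 7 → value 1.9.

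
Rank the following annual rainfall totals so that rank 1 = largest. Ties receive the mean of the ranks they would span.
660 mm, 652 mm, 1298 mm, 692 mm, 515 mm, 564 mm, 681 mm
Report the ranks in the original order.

Sorted (descending): 1298, 692, 681, 660, 652, 564, 515
No ties — each value takes its position as its rank.

4, 5, 1, 2, 7, 6, 3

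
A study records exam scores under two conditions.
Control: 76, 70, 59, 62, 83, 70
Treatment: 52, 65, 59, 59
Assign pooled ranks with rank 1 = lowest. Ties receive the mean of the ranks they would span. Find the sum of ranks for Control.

Sorted (ascending): 52, 59, 59, 59, 62, 65, 70, 70, 76, 83
The 3 values of 59 occupy positions 2–4 → average rank 3.
The 2 values of 70 occupy positions 7–8 → average rank (7+8)/2 = 7.5.
Control values → pooled ranks: 76→9, 70→7.5, 59→3, 62→5, 83→10, 70→7.5
Rank sum = 9 + 7.5 + 3 + 5 + 10 + 7.5 = 42

42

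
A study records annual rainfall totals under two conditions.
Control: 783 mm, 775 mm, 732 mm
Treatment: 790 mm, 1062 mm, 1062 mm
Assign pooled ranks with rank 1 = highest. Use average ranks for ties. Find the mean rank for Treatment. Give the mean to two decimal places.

2.00

Sorted (descending): 1062, 1062, 790, 783, 775, 732
The 2 values of 1062 occupy positions 1–2 → average rank (1+2)/2 = 1.5.
Treatment values → pooled ranks: 790→3, 1062→1.5, 1062→1.5
Mean rank = (3 + 1.5 + 1.5) / 3 = 2.00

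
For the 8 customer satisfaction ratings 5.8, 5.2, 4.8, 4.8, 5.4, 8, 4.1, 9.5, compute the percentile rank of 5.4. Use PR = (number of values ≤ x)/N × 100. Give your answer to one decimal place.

62.5

N = 8.
Strictly below 5.4: 4. Equal to 5.4: 1.
PR = 5/8 × 100 = 62.5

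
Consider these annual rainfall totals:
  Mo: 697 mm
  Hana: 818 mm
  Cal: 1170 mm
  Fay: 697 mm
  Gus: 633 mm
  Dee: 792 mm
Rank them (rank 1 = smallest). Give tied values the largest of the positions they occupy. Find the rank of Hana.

Sorted (ascending): 633, 697, 697, 792, 818, 1170
The 2 values of 697 occupy positions 2–3 → each gets rank 3.
Hana has value 818 mm → rank 5.

5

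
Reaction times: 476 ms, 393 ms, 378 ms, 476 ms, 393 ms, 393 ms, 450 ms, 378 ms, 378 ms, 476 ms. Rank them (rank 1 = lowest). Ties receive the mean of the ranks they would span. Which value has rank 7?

Sorted (ascending): 378, 378, 378, 393, 393, 393, 450, 476, 476, 476
The 3 values of 378 occupy positions 1–3 → average rank 2.
The 3 values of 393 occupy positions 4–6 → average rank 5.
The 3 values of 476 occupy positions 8–10 → average rank 9.
Rank 7 → value 450.

450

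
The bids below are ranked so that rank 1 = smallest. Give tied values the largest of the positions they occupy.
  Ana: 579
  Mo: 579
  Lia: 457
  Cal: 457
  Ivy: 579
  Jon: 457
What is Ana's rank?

Sorted (ascending): 457, 457, 457, 579, 579, 579
The 3 values of 457 occupy positions 1–3 → each gets rank 3.
The 3 values of 579 occupy positions 4–6 → each gets rank 6.
Ana has value 579 → rank 6.

6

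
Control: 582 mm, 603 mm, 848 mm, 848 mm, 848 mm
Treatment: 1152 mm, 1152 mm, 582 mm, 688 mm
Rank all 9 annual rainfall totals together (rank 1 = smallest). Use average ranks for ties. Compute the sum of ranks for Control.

22.5

Sorted (ascending): 582, 582, 603, 688, 848, 848, 848, 1152, 1152
The 2 values of 582 occupy positions 1–2 → average rank (1+2)/2 = 1.5.
The 3 values of 848 occupy positions 5–7 → average rank 6.
The 2 values of 1152 occupy positions 8–9 → average rank (8+9)/2 = 8.5.
Control values → pooled ranks: 582→1.5, 603→3, 848→6, 848→6, 848→6
Rank sum = 1.5 + 3 + 6 + 6 + 6 = 22.5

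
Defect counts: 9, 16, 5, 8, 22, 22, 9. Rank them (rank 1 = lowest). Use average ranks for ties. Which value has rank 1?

5

Sorted (ascending): 5, 8, 9, 9, 16, 22, 22
The 2 values of 9 occupy positions 3–4 → average rank (3+4)/2 = 3.5.
The 2 values of 22 occupy positions 6–7 → average rank (6+7)/2 = 6.5.
Rank 1 → value 5.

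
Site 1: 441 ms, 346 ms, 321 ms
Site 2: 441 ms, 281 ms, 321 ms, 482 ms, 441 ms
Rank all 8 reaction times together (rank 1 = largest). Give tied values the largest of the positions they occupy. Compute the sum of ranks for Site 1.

Sorted (descending): 482, 441, 441, 441, 346, 321, 321, 281
The 3 values of 441 occupy positions 2–4 → each gets rank 4.
The 2 values of 321 occupy positions 6–7 → each gets rank 7.
Site 1 values → pooled ranks: 441→4, 346→5, 321→7
Rank sum = 4 + 5 + 7 = 16

16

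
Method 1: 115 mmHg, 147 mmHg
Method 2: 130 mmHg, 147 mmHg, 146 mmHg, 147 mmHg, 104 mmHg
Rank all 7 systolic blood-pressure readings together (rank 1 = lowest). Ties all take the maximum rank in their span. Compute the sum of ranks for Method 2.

22

Sorted (ascending): 104, 115, 130, 146, 147, 147, 147
The 3 values of 147 occupy positions 5–7 → each gets rank 7.
Method 2 values → pooled ranks: 130→3, 147→7, 146→4, 147→7, 104→1
Rank sum = 3 + 7 + 4 + 7 + 1 = 22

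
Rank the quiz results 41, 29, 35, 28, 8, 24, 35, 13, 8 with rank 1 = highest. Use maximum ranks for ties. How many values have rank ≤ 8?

Sorted (descending): 41, 35, 35, 29, 28, 24, 13, 8, 8
The 2 values of 35 occupy positions 2–3 → each gets rank 3.
The 2 values of 8 occupy positions 8–9 → each gets rank 9.
Ranks ≤ 8: {1, 3, 3, 4, 5, 6, 7} → 7 values.

7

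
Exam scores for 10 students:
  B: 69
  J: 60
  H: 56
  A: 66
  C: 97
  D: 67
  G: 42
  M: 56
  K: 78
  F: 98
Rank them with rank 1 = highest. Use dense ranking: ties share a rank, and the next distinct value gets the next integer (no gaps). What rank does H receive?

Sorted (descending): 98, 97, 78, 69, 67, 66, 60, 56, 56, 42
The 2 values of 56 share dense rank 8.
Remaining distinct values take the next consecutive integers.
H has value 56 → rank 8.

8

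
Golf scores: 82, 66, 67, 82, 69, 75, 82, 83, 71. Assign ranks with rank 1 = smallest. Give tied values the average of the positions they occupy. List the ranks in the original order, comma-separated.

7, 1, 2, 7, 3, 5, 7, 9, 4

Sorted (ascending): 66, 67, 69, 71, 75, 82, 82, 82, 83
The 3 values of 82 occupy positions 6–8 → average rank 7.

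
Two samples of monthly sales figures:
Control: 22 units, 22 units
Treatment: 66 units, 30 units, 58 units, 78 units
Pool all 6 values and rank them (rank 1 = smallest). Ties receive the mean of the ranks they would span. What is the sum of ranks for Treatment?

Sorted (ascending): 22, 22, 30, 58, 66, 78
The 2 values of 22 occupy positions 1–2 → average rank (1+2)/2 = 1.5.
Treatment values → pooled ranks: 66→5, 30→3, 58→4, 78→6
Rank sum = 5 + 3 + 4 + 6 = 18

18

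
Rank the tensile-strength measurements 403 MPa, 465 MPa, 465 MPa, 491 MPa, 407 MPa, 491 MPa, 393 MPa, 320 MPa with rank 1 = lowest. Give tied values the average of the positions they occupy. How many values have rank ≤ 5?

4

Sorted (ascending): 320, 393, 403, 407, 465, 465, 491, 491
The 2 values of 465 occupy positions 5–6 → average rank (5+6)/2 = 5.5.
The 2 values of 491 occupy positions 7–8 → average rank (7+8)/2 = 7.5.
Ranks ≤ 5: {1, 2, 3, 4} → 4 values.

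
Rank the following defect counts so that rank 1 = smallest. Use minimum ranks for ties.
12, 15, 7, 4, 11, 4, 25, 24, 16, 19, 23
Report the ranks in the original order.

5, 6, 3, 1, 4, 1, 11, 10, 7, 8, 9

Sorted (ascending): 4, 4, 7, 11, 12, 15, 16, 19, 23, 24, 25
The 2 values of 4 occupy positions 1–2 → each gets rank 1.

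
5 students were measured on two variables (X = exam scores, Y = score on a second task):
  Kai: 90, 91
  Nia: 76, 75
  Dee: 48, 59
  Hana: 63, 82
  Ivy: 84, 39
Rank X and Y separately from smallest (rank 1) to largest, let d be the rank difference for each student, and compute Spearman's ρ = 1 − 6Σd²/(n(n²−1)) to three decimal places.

Ranks of variable 1: 5, 3, 1, 2, 4
Ranks of variable 2: 5, 3, 2, 4, 1
d = r₁ − r₂: 0, 0, -1, -2, 3
d²: 0, 0, 1, 4, 9; Σd² = 14
ρ = 1 − 6·14/(5·24) = 1 − 84/120 = 0.300

0.300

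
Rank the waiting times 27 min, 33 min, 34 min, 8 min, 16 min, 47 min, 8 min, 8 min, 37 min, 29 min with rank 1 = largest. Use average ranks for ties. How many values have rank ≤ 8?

Sorted (descending): 47, 37, 34, 33, 29, 27, 16, 8, 8, 8
The 3 values of 8 occupy positions 8–10 → average rank 9.
Ranks ≤ 8: {1, 2, 3, 4, 5, 6, 7} → 7 values.

7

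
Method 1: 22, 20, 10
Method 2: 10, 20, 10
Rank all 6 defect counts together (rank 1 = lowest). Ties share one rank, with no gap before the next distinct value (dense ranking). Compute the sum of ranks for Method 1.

6

Sorted (ascending): 10, 10, 10, 20, 20, 22
The 3 values of 10 share dense rank 1.
The 2 values of 20 share dense rank 2.
Remaining distinct values take the next consecutive integers.
Method 1 values → pooled ranks: 22→3, 20→2, 10→1
Rank sum = 3 + 2 + 1 = 6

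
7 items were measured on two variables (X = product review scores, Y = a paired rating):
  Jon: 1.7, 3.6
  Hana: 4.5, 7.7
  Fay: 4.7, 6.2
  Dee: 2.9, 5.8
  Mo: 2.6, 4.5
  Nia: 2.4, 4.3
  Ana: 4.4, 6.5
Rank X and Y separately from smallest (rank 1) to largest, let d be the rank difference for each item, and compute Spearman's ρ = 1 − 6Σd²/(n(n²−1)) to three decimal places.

Ranks of variable 1: 1, 6, 7, 4, 3, 2, 5
Ranks of variable 2: 1, 7, 5, 4, 3, 2, 6
d = r₁ − r₂: 0, -1, 2, 0, 0, 0, -1
d²: 0, 1, 4, 0, 0, 0, 1; Σd² = 6
ρ = 1 − 6·6/(7·48) = 1 − 36/336 = 0.893

0.893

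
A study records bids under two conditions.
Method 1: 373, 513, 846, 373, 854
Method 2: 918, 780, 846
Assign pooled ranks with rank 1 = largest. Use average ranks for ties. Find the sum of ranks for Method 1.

Sorted (descending): 918, 854, 846, 846, 780, 513, 373, 373
The 2 values of 846 occupy positions 3–4 → average rank (3+4)/2 = 3.5.
The 2 values of 373 occupy positions 7–8 → average rank (7+8)/2 = 7.5.
Method 1 values → pooled ranks: 373→7.5, 513→6, 846→3.5, 373→7.5, 854→2
Rank sum = 7.5 + 6 + 3.5 + 7.5 + 2 = 26.5

26.5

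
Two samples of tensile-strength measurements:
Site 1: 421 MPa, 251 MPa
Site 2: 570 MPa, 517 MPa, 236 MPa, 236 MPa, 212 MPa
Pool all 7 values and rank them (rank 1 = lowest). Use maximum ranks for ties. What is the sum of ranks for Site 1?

9

Sorted (ascending): 212, 236, 236, 251, 421, 517, 570
The 2 values of 236 occupy positions 2–3 → each gets rank 3.
Site 1 values → pooled ranks: 421→5, 251→4
Rank sum = 5 + 4 = 9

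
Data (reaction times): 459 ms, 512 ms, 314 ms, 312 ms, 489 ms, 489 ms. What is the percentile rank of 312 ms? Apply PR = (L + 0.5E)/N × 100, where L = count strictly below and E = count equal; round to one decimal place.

8.3

N = 6.
Strictly below 312: 0. Equal to 312: 1.
PR = (0 + 0.5·1)/6 × 100 = 8.3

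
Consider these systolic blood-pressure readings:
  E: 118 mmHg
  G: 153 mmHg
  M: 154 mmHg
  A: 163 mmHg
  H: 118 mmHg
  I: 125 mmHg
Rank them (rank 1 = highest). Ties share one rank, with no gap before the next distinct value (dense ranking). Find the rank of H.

5

Sorted (descending): 163, 154, 153, 125, 118, 118
The 2 values of 118 share dense rank 5.
Remaining distinct values take the next consecutive integers.
H has value 118 mmHg → rank 5.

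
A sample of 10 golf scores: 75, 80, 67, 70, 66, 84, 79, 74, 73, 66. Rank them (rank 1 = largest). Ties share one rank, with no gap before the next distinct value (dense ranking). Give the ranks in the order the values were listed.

4, 2, 8, 7, 9, 1, 3, 5, 6, 9

Sorted (descending): 84, 80, 79, 75, 74, 73, 70, 67, 66, 66
The 2 values of 66 share dense rank 9.
Remaining distinct values take the next consecutive integers.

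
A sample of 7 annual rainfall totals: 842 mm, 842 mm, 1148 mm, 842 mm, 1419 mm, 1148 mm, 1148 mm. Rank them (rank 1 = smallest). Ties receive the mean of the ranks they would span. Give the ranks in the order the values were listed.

Sorted (ascending): 842, 842, 842, 1148, 1148, 1148, 1419
The 3 values of 842 occupy positions 1–3 → average rank 2.
The 3 values of 1148 occupy positions 4–6 → average rank 5.

2, 2, 5, 2, 7, 5, 5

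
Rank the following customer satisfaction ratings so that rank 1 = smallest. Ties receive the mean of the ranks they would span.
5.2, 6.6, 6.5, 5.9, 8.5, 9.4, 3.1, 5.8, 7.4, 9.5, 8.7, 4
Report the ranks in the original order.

3, 7, 6, 5, 9, 11, 1, 4, 8, 12, 10, 2

Sorted (ascending): 3.1, 4, 5.2, 5.8, 5.9, 6.5, 6.6, 7.4, 8.5, 8.7, 9.4, 9.5
No ties — each value takes its position as its rank.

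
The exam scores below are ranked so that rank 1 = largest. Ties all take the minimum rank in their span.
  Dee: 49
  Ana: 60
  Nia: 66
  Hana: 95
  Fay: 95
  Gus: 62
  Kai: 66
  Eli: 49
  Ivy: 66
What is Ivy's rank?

3

Sorted (descending): 95, 95, 66, 66, 66, 62, 60, 49, 49
The 2 values of 95 occupy positions 1–2 → each gets rank 1.
The 3 values of 66 occupy positions 3–5 → each gets rank 3.
The 2 values of 49 occupy positions 8–9 → each gets rank 8.
Ivy has value 66 → rank 3.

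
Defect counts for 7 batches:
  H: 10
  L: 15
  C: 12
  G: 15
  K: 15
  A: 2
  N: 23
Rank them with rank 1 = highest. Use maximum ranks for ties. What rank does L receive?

4

Sorted (descending): 23, 15, 15, 15, 12, 10, 2
The 3 values of 15 occupy positions 2–4 → each gets rank 4.
L has value 15 → rank 4.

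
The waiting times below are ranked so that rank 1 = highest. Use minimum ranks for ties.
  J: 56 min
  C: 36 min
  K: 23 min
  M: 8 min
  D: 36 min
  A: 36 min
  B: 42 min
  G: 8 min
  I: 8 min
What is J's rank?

1

Sorted (descending): 56, 42, 36, 36, 36, 23, 8, 8, 8
The 3 values of 36 occupy positions 3–5 → each gets rank 3.
The 3 values of 8 occupy positions 7–9 → each gets rank 7.
J has value 56 min → rank 1.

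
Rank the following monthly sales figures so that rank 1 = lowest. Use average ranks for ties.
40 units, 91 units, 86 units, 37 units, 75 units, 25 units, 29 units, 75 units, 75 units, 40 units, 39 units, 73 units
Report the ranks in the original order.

Sorted (ascending): 25, 29, 37, 39, 40, 40, 73, 75, 75, 75, 86, 91
The 2 values of 40 occupy positions 5–6 → average rank (5+6)/2 = 5.5.
The 3 values of 75 occupy positions 8–10 → average rank 9.

5.5, 12, 11, 3, 9, 1, 2, 9, 9, 5.5, 4, 7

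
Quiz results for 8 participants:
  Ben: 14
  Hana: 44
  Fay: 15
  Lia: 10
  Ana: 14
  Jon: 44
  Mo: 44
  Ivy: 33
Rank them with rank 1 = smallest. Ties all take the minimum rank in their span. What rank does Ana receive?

2

Sorted (ascending): 10, 14, 14, 15, 33, 44, 44, 44
The 2 values of 14 occupy positions 2–3 → each gets rank 2.
The 3 values of 44 occupy positions 6–8 → each gets rank 6.
Ana has value 14 → rank 2.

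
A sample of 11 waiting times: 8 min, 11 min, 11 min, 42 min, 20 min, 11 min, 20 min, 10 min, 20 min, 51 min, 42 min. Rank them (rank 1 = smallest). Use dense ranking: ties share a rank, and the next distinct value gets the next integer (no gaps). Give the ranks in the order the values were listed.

1, 3, 3, 5, 4, 3, 4, 2, 4, 6, 5

Sorted (ascending): 8, 10, 11, 11, 11, 20, 20, 20, 42, 42, 51
The 3 values of 11 share dense rank 3.
The 3 values of 20 share dense rank 4.
The 2 values of 42 share dense rank 5.
Remaining distinct values take the next consecutive integers.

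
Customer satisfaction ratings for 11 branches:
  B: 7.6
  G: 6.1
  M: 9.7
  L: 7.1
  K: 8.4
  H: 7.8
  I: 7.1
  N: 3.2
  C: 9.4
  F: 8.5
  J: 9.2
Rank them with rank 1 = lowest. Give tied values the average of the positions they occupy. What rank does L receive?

3.5

Sorted (ascending): 3.2, 6.1, 7.1, 7.1, 7.6, 7.8, 8.4, 8.5, 9.2, 9.4, 9.7
The 2 values of 7.1 occupy positions 3–4 → average rank (3+4)/2 = 3.5.
L has value 7.1 → rank 3.5.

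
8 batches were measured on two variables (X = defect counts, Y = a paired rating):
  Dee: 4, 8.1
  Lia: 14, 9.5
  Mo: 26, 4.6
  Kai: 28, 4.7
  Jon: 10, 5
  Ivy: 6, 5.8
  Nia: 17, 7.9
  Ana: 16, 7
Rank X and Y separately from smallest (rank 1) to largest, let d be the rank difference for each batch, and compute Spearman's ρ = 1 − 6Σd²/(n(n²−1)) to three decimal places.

Ranks of variable 1: 1, 4, 7, 8, 3, 2, 6, 5
Ranks of variable 2: 7, 8, 1, 2, 3, 4, 6, 5
d = r₁ − r₂: -6, -4, 6, 6, 0, -2, 0, 0
d²: 36, 16, 36, 36, 0, 4, 0, 0; Σd² = 128
ρ = 1 − 6·128/(8·63) = 1 − 768/504 = -0.524

-0.524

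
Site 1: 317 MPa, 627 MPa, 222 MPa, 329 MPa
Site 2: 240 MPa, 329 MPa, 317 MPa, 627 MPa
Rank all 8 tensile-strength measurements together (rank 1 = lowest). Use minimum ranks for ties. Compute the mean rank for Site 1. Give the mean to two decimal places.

4.00

Sorted (ascending): 222, 240, 317, 317, 329, 329, 627, 627
The 2 values of 317 occupy positions 3–4 → each gets rank 3.
The 2 values of 329 occupy positions 5–6 → each gets rank 5.
The 2 values of 627 occupy positions 7–8 → each gets rank 7.
Site 1 values → pooled ranks: 317→3, 627→7, 222→1, 329→5
Mean rank = (3 + 7 + 1 + 5) / 4 = 4.00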